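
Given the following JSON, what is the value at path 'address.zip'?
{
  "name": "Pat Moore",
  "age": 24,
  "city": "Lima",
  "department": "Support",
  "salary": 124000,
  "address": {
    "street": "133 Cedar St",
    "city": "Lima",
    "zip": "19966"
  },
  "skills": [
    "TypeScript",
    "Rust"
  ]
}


Query: address.zip
Path: address -> zip
Value: 19966

19966


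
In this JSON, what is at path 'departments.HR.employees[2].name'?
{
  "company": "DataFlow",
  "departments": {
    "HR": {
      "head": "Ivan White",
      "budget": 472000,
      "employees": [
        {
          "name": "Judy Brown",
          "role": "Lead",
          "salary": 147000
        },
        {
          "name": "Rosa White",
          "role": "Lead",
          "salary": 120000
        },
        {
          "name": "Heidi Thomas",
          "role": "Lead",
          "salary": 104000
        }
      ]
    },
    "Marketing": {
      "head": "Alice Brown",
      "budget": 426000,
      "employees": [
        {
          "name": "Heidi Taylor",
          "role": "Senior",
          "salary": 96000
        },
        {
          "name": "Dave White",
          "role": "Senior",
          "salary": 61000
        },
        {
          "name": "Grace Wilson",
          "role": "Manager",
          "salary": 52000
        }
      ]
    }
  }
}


Path: departments.HR.employees[2].name

Navigate:
  -> departments
  -> HR
  -> employees[2].name = 'Heidi Thomas'

Heidi Thomas


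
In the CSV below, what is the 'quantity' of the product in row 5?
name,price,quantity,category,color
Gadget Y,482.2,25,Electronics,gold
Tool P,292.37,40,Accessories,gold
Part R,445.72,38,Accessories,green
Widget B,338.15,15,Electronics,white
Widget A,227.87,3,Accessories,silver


Query: Row 5 ('Widget A'), column 'quantity'
Value: 3

3


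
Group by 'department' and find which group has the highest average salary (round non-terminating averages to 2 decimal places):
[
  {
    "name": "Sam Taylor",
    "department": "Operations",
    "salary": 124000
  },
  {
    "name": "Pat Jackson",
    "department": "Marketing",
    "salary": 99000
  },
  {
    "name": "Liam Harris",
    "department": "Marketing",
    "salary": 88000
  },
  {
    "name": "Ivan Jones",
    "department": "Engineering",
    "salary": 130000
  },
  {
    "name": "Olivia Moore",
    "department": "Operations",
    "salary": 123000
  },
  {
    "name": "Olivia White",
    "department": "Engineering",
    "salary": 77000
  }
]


Group by: department

Groups:
  Engineering: 2 people, avg salary = 207000/2 = $103500
  Marketing: 2 people, avg salary = 187000/2 = $93500
  Operations: 2 people, avg salary = 247000/2 = $123500

Highest average salary: Operations ($123500)

Operations ($123500)


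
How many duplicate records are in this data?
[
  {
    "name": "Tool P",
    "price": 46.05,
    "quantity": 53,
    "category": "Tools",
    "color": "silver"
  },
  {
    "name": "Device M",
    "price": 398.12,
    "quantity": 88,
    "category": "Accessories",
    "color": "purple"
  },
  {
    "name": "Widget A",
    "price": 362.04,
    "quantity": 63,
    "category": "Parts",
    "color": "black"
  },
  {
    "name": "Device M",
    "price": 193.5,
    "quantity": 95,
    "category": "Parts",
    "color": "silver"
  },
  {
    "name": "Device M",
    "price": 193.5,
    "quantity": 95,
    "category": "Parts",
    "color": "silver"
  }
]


Checking 5 records for duplicates:

  Row 1: Tool P ($46.05, qty 53)
  Row 2: Device M ($398.12, qty 88)
  Row 3: Widget A ($362.04, qty 63)
  Row 4: Device M ($193.5, qty 95)
  Row 5: Device M ($193.5, qty 95) <-- DUPLICATE

Duplicates found: 1
Unique records: 4

1 duplicates, 4 unique


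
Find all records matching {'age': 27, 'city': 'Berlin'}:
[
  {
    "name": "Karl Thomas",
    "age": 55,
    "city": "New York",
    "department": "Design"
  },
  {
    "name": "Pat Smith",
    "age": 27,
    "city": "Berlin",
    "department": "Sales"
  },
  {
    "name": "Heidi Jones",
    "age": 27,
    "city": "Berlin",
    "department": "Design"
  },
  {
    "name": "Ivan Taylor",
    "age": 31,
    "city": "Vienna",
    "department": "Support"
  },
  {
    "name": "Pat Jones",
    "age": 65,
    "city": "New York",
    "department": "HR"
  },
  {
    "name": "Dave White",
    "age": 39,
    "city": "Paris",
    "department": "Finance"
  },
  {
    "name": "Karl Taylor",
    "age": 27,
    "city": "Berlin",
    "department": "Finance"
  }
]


Search criteria: {'age': 27, 'city': 'Berlin'}

Checking 7 records:
  Karl Thomas: {age: 55, city: New York}
  Pat Smith: {age: 27, city: Berlin} <-- MATCH
  Heidi Jones: {age: 27, city: Berlin} <-- MATCH
  Ivan Taylor: {age: 31, city: Vienna}
  Pat Jones: {age: 65, city: New York}
  Dave White: {age: 39, city: Paris}
  Karl Taylor: {age: 27, city: Berlin} <-- MATCH

Matches: ["Pat Smith", "Heidi Jones", "Karl Taylor"]

["Pat Smith", "Heidi Jones", "Karl Taylor"]


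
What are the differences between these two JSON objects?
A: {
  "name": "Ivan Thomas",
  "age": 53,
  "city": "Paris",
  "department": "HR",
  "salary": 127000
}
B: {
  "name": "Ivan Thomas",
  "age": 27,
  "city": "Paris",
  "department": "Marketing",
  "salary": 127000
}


Comparing each field (in key order):
  name: same
  age: DIFFERENT
  city: same
  department: DIFFERENT
  salary: same
Differences:
  age: 53 -> 27
  department: HR -> Marketing

2 field(s) changed

2 changes: age, department


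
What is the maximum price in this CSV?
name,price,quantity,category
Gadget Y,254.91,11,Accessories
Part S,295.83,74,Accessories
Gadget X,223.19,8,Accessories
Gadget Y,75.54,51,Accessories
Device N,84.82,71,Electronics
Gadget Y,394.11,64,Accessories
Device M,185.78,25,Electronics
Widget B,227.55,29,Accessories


Computing maximum price:
Values: [254.91, 295.83, 223.19, 75.54, 84.82, 394.11, 185.78, 227.55]
Max = 394.11

394.11


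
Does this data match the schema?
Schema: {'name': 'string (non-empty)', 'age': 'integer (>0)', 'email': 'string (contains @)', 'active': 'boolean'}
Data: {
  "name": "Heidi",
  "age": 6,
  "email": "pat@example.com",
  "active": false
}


Validating each field against schema:
  name: OK (non-empty string)
  age: OK (positive integer)
  email: OK (string with @)
  active: OK (boolean)

Result: VALID

VALID


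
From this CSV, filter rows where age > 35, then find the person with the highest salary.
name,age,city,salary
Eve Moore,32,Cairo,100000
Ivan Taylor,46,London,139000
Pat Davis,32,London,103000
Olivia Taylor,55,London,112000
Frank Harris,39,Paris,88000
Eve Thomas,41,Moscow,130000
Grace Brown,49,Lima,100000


Filter: age > 35
Sort by: salary (descending)

Filtered records (5):
  Ivan Taylor, age 46, salary $139000
  Eve Thomas, age 41, salary $130000
  Olivia Taylor, age 55, salary $112000
  Grace Brown, age 49, salary $100000
  Frank Harris, age 39, salary $88000

Highest salary: Ivan Taylor ($139000)

Ivan Taylor


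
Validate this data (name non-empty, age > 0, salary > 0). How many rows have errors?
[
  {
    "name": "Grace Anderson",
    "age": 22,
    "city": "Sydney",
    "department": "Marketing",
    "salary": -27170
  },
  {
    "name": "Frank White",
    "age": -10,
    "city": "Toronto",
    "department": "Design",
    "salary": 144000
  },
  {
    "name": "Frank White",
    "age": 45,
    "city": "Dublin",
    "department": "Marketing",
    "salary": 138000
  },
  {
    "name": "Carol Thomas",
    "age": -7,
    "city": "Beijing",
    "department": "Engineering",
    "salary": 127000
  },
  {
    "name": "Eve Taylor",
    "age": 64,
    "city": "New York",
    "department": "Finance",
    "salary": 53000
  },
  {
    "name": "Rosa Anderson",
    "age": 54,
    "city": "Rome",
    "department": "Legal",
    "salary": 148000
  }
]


Validating 6 records:
Rules: name non-empty, age > 0, salary > 0

  Row 1 (Grace Anderson): negative salary: -27170
  Row 2 (Frank White): negative age: -10
  Row 3 (Frank White): OK
  Row 4 (Carol Thomas): negative age: -7
  Row 5 (Eve Taylor): OK
  Row 6 (Rosa Anderson): OK

Total errors: 3

3 errors


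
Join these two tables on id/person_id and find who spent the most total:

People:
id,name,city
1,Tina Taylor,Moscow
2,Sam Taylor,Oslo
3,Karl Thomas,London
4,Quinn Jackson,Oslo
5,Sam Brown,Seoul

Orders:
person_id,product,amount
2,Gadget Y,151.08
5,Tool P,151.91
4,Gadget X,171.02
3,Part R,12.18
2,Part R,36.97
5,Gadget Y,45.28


Join on: people.id = orders.person_id

Joined rows:
  Sam Taylor (Oslo) bought Gadget Y for $151.08
  Sam Brown (Seoul) bought Tool P for $151.91
  Quinn Jackson (Oslo) bought Gadget X for $171.02
  Karl Thomas (London) bought Part R for $12.18
  Sam Taylor (Oslo) bought Part R for $36.97
  Sam Brown (Seoul) bought Gadget Y for $45.28

Total per person:
  Sam Brown: $197.19
  Sam Taylor: $188.05
  Quinn Jackson: $171.02
  Karl Thomas: $12.18

Top spender: Sam Brown ($197.19)

Sam Brown ($197.19)


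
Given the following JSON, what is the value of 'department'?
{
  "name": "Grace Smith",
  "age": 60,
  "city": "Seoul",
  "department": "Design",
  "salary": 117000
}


Looking up field 'department'
Value: Design

Design


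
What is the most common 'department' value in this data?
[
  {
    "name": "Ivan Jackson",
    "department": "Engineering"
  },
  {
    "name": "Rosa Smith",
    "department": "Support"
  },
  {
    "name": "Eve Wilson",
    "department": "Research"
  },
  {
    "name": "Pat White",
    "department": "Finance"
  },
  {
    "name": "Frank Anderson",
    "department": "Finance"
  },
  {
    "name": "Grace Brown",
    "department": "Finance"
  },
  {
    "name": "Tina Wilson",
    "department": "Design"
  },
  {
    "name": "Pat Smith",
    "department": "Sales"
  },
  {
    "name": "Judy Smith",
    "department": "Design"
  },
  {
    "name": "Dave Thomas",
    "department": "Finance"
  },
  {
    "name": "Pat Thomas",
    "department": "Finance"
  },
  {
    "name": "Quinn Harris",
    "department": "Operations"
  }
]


Counting 'department' values across 12 records:

  Finance: 5 #####
  Design: 2 ##
  Engineering: 1 #
  Support: 1 #
  Research: 1 #
  Sales: 1 #
  Operations: 1 #

Most common: Finance (5 times)

Finance (5 times)


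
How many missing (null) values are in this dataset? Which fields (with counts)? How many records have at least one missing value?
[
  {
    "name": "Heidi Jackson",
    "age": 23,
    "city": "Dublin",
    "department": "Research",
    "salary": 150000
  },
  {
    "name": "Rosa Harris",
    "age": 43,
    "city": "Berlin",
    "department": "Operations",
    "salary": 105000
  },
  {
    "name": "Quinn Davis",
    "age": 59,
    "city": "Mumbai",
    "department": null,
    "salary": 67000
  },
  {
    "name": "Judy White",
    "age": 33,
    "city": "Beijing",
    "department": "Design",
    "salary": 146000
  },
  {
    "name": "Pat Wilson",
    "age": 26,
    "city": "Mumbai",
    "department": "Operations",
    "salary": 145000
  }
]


Checking for missing (null) values in 5 records:

  Heidi Jackson: complete
  Rosa Harris: complete
  Quinn Davis: department
  Judy White: complete
  Pat Wilson: complete

Per field:
  name: 0 missing
  age: 0 missing
  city: 0 missing
  department: 1 missing
  salary: 0 missing

Total missing values: 1
Records with any missing: 1

1 missing values (department: 1); 1 incomplete records


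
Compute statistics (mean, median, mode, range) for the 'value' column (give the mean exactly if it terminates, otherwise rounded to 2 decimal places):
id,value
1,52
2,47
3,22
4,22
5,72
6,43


Data: [52, 47, 22, 22, 72, 43]
Count: 6
Sum: 258
Mean: 258/6 = 43
Sorted: [22, 22, 43, 47, 52, 72]
Median: 45.0
Mode: 22 (2 times)
Range: 72 - 22 = 50
Min: 22, Max: 72

mean=43, median=45.0, mode=22, range=50


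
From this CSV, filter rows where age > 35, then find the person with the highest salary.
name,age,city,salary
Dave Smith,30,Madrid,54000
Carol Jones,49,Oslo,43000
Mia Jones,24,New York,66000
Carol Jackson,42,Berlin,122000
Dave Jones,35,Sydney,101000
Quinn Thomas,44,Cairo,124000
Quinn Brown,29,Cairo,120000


Filter: age > 35
Sort by: salary (descending)

Filtered records (3):
  Quinn Thomas, age 44, salary $124000
  Carol Jackson, age 42, salary $122000
  Carol Jones, age 49, salary $43000

Highest salary: Quinn Thomas ($124000)

Quinn Thomas


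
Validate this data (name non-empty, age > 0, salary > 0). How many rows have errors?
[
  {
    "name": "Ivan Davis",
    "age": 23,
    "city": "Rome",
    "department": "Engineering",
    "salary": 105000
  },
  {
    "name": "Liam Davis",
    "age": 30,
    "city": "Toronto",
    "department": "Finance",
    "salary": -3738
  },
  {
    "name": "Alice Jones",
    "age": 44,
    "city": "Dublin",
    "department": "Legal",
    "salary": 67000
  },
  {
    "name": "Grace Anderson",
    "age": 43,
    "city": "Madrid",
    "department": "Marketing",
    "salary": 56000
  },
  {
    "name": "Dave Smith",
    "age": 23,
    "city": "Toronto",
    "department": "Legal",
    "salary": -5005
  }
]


Validating 5 records:
Rules: name non-empty, age > 0, salary > 0

  Row 1 (Ivan Davis): OK
  Row 2 (Liam Davis): negative salary: -3738
  Row 3 (Alice Jones): OK
  Row 4 (Grace Anderson): OK
  Row 5 (Dave Smith): negative salary: -5005

Total errors: 2

2 errors


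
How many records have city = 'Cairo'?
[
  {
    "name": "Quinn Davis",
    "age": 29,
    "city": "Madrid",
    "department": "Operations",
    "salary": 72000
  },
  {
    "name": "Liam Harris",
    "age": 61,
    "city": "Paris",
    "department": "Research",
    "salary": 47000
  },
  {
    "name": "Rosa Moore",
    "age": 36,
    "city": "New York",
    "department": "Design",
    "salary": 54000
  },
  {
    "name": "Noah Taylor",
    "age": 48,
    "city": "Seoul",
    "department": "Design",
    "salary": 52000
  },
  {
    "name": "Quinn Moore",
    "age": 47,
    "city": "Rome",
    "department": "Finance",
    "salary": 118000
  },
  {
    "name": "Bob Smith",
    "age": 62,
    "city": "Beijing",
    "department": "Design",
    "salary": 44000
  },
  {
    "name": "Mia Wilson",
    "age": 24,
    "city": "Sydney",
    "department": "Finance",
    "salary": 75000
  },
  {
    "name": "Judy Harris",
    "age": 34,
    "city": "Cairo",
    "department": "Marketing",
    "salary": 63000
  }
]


Data: 8 records
Condition: city = 'Cairo'

Checking each record:
  Quinn Davis: Madrid
  Liam Harris: Paris
  Rosa Moore: New York
  Noah Taylor: Seoul
  Quinn Moore: Rome
  Bob Smith: Beijing
  Mia Wilson: Sydney
  Judy Harris: Cairo MATCH

Count: 1

1


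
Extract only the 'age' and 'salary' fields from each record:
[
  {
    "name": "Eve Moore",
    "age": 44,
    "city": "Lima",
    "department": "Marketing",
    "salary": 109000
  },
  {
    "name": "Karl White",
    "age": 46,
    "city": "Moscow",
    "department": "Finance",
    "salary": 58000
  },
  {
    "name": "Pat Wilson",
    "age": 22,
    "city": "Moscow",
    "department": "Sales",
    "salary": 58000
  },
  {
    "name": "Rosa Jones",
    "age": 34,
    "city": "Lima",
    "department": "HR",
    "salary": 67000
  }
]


Original: 4 records with fields: name, age, city, department, salary
Keep: ['age', 'salary']
Drop: ['name', 'city', 'department']
Result: 4 records, 2 fields each

[
  {
    "age": 44,
    "salary": 109000
  },
  {
    "age": 46,
    "salary": 58000
  },
  {
    "age": 22,
    "salary": 58000
  },
  {
    "age": 34,
    "salary": 67000
  }
]


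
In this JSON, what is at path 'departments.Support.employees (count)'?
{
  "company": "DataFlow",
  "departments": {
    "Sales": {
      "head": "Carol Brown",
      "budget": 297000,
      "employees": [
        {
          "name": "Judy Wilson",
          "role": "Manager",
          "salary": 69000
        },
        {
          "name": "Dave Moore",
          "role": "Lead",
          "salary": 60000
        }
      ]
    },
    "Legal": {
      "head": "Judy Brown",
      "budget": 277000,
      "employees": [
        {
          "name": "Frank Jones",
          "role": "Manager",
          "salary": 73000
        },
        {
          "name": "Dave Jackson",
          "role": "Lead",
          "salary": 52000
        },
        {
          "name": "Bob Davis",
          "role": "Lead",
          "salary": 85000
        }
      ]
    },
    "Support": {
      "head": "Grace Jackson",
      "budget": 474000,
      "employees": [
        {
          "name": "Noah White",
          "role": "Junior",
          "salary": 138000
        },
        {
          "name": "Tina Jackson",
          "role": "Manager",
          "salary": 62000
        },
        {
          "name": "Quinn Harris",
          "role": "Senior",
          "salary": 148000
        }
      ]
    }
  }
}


Path: departments.Support.employees (count)

Navigate:
  -> departments
  -> Support
  -> employees (array, length 3)

3


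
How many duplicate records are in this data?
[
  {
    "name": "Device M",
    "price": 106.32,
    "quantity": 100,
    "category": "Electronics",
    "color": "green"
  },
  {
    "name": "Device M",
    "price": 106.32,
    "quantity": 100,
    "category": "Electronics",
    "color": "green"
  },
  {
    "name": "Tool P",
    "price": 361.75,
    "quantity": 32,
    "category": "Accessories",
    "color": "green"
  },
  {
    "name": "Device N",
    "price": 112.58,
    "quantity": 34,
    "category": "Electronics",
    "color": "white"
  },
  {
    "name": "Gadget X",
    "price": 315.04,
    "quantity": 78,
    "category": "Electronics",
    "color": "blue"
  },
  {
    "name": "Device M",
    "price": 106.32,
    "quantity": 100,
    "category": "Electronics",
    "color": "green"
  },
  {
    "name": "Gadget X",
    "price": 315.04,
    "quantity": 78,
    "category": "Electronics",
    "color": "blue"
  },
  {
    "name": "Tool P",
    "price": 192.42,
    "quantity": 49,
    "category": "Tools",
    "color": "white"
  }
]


Checking 8 records for duplicates:

  Row 1: Device M ($106.32, qty 100)
  Row 2: Device M ($106.32, qty 100) <-- DUPLICATE
  Row 3: Tool P ($361.75, qty 32)
  Row 4: Device N ($112.58, qty 34)
  Row 5: Gadget X ($315.04, qty 78)
  Row 6: Device M ($106.32, qty 100) <-- DUPLICATE
  Row 7: Gadget X ($315.04, qty 78) <-- DUPLICATE
  Row 8: Tool P ($192.42, qty 49)

Duplicates found: 3
Unique records: 5

3 duplicates, 5 unique


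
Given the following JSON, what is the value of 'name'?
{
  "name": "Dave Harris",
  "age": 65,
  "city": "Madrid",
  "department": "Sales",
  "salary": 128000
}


Looking up field 'name'
Value: Dave Harris

Dave Harris


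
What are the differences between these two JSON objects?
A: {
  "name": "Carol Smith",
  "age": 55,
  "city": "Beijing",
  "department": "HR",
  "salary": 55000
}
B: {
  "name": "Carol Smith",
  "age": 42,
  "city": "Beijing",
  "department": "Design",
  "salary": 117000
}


Comparing each field (in key order):
  name: same
  age: DIFFERENT
  city: same
  department: DIFFERENT
  salary: DIFFERENT
Differences:
  age: 55 -> 42
  department: HR -> Design
  salary: 55000 -> 117000

3 field(s) changed

3 changes: age, department, salary


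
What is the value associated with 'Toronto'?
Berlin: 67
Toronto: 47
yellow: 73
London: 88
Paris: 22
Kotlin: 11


Looking up key 'Toronto'
Value: 47

47


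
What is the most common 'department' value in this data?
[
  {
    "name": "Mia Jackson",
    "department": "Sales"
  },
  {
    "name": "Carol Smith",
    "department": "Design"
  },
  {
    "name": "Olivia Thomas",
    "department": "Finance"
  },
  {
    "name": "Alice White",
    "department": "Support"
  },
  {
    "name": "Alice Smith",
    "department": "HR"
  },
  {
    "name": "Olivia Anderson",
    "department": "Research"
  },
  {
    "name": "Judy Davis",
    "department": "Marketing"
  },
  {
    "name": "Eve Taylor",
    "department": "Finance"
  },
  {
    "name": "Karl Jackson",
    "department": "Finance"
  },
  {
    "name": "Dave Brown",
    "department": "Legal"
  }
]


Counting 'department' values across 10 records:

  Finance: 3 ###
  Sales: 1 #
  Design: 1 #
  Support: 1 #
  HR: 1 #
  Research: 1 #
  Marketing: 1 #
  Legal: 1 #

Most common: Finance (3 times)

Finance (3 times)


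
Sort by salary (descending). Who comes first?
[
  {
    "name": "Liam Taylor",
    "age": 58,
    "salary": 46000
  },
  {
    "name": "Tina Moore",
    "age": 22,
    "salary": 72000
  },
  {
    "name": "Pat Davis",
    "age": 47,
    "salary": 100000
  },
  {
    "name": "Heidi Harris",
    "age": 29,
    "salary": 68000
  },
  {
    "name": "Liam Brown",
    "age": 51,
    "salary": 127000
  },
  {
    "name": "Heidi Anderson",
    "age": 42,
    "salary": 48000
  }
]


Sort by: salary (descending)

Sorted order:
  1. Liam Brown (salary = 127000)
  2. Pat Davis (salary = 100000)
  3. Tina Moore (salary = 72000)
  4. Heidi Harris (salary = 68000)
  5. Heidi Anderson (salary = 48000)
  6. Liam Taylor (salary = 46000)

First: Liam Brown

Liam Brown


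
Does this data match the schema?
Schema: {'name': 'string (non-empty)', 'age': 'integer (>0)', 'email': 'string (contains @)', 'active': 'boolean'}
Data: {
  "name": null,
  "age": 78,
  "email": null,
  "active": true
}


Validating each field against schema:
  name: FAIL (null is not a string)
  age: OK (positive integer)
  email: FAIL (null is not a string)
  active: OK (boolean)

Result: INVALID (2 errors: name, email)

INVALID (2 errors: name, email)


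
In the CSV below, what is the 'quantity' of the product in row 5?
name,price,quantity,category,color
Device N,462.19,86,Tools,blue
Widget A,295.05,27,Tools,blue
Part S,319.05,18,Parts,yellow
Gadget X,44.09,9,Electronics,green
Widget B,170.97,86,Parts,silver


Query: Row 5 ('Widget B'), column 'quantity'
Value: 86

86


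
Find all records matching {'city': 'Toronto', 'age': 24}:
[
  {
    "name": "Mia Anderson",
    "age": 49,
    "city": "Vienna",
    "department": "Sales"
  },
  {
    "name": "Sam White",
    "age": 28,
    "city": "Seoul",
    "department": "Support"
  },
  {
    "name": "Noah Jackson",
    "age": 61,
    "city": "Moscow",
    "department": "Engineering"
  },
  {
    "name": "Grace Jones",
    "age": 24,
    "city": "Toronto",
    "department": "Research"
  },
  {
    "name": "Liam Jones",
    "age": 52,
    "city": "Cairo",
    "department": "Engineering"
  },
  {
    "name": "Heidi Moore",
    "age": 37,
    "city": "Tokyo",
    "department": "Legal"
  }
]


Search criteria: {'city': 'Toronto', 'age': 24}

Checking 6 records:
  Mia Anderson: {city: Vienna, age: 49}
  Sam White: {city: Seoul, age: 28}
  Noah Jackson: {city: Moscow, age: 61}
  Grace Jones: {city: Toronto, age: 24} <-- MATCH
  Liam Jones: {city: Cairo, age: 52}
  Heidi Moore: {city: Tokyo, age: 37}

Matches: ["Grace Jones"]

["Grace Jones"]


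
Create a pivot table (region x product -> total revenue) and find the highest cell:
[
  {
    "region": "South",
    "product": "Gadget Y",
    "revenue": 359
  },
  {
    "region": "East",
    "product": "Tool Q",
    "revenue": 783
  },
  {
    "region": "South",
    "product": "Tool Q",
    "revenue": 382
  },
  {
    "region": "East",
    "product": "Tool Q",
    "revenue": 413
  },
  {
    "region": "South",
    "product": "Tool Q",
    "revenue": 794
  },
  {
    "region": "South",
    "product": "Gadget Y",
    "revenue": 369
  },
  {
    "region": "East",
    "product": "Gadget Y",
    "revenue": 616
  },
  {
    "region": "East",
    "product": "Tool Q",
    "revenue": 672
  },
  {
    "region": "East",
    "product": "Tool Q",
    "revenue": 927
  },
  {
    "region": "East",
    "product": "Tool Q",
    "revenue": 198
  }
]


Pivot: region (rows) x product (columns) -> total revenue

     Gadget Y      Tool Q      
East           616          2993  
South          728          1176  

Highest: East / Tool Q = $2993

East / Tool Q = $2993


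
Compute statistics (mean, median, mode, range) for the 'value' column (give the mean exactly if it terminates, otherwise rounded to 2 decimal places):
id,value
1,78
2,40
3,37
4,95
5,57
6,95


Data: [78, 40, 37, 95, 57, 95]
Count: 6
Sum: 402
Mean: 402/6 = 67
Sorted: [37, 40, 57, 78, 95, 95]
Median: 67.5
Mode: 95 (2 times)
Range: 95 - 37 = 58
Min: 37, Max: 95

mean=67, median=67.5, mode=95, range=58


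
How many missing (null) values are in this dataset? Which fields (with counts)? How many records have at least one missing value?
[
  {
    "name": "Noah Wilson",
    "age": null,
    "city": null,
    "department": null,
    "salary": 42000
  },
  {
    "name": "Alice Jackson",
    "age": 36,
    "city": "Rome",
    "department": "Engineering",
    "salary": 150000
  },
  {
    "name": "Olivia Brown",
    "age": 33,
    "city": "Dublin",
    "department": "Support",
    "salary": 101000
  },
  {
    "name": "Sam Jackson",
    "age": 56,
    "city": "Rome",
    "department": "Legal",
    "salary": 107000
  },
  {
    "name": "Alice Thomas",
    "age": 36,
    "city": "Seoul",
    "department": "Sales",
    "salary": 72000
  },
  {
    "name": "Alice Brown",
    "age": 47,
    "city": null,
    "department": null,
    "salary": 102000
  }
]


Checking for missing (null) values in 6 records:

  Noah Wilson: age, city, department
  Alice Jackson: complete
  Olivia Brown: complete
  Sam Jackson: complete
  Alice Thomas: complete
  Alice Brown: city, department

Per field:
  name: 0 missing
  age: 1 missing
  city: 2 missing
  department: 2 missing
  salary: 0 missing

Total missing values: 5
Records with any missing: 2

5 missing values (age: 1, city: 2, department: 2); 2 incomplete records


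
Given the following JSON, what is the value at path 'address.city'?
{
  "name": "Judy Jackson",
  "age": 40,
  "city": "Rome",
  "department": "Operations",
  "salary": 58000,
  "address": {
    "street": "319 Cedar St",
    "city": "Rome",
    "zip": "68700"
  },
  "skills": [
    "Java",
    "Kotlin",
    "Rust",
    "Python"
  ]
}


Query: address.city
Path: address -> city
Value: Rome

Rome


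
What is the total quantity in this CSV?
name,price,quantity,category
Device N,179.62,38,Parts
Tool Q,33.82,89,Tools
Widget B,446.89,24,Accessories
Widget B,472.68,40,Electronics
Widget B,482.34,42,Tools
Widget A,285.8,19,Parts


Computing total quantity:
Values: [38, 89, 24, 40, 42, 19]
Sum = 252

252


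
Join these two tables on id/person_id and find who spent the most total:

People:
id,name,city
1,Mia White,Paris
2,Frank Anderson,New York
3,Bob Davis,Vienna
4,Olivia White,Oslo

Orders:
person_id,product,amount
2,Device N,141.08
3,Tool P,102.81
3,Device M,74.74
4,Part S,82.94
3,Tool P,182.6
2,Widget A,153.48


Join on: people.id = orders.person_id

Joined rows:
  Frank Anderson (New York) bought Device N for $141.08
  Bob Davis (Vienna) bought Tool P for $102.81
  Bob Davis (Vienna) bought Device M for $74.74
  Olivia White (Oslo) bought Part S for $82.94
  Bob Davis (Vienna) bought Tool P for $182.6
  Frank Anderson (New York) bought Widget A for $153.48

Total per person:
  Bob Davis: $360.15
  Frank Anderson: $294.56
  Olivia White: $82.94

Top spender: Bob Davis ($360.15)

Bob Davis ($360.15)


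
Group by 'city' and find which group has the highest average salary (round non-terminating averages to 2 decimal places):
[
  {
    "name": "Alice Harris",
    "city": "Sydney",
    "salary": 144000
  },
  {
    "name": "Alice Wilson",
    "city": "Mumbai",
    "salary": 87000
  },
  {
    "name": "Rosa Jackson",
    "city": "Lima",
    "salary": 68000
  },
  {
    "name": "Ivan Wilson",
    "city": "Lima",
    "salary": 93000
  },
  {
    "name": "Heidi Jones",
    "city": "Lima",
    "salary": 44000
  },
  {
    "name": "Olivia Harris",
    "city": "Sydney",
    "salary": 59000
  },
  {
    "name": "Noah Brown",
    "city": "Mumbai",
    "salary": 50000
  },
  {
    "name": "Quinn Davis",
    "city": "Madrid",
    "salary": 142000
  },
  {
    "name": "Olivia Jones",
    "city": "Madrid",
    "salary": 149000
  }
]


Group by: city

Groups:
  Lima: 3 people, avg salary = 205000/3 ≈ $68333.33
  Madrid: 2 people, avg salary = 291000/2 = $145500
  Mumbai: 2 people, avg salary = 137000/2 = $68500
  Sydney: 2 people, avg salary = 203000/2 = $101500

Highest average salary: Madrid ($145500)

Madrid ($145500)


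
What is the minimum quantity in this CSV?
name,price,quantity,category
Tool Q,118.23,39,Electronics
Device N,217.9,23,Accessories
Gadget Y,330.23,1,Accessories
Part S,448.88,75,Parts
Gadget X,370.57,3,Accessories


Computing minimum quantity:
Values: [39, 23, 1, 75, 3]
Min = 1

1


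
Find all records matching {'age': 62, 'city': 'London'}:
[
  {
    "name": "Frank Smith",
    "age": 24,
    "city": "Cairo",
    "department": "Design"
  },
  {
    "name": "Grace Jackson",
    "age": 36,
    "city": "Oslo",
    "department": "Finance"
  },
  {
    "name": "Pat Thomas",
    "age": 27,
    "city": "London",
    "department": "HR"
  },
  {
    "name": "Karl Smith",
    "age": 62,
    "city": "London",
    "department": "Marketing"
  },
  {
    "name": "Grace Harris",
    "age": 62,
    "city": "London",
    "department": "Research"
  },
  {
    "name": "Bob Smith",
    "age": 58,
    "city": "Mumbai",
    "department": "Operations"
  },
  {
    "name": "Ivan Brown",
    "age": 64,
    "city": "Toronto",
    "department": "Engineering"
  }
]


Search criteria: {'age': 62, 'city': 'London'}

Checking 7 records:
  Frank Smith: {age: 24, city: Cairo}
  Grace Jackson: {age: 36, city: Oslo}
  Pat Thomas: {age: 27, city: London}
  Karl Smith: {age: 62, city: London} <-- MATCH
  Grace Harris: {age: 62, city: London} <-- MATCH
  Bob Smith: {age: 58, city: Mumbai}
  Ivan Brown: {age: 64, city: Toronto}

Matches: ["Karl Smith", "Grace Harris"]

["Karl Smith", "Grace Harris"]


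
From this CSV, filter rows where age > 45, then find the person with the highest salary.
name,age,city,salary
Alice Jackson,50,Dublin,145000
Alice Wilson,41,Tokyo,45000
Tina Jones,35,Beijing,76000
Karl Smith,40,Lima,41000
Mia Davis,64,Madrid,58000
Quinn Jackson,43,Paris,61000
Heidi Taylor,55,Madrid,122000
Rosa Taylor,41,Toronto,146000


Filter: age > 45
Sort by: salary (descending)

Filtered records (3):
  Alice Jackson, age 50, salary $145000
  Heidi Taylor, age 55, salary $122000
  Mia Davis, age 64, salary $58000

Highest salary: Alice Jackson ($145000)

Alice Jackson


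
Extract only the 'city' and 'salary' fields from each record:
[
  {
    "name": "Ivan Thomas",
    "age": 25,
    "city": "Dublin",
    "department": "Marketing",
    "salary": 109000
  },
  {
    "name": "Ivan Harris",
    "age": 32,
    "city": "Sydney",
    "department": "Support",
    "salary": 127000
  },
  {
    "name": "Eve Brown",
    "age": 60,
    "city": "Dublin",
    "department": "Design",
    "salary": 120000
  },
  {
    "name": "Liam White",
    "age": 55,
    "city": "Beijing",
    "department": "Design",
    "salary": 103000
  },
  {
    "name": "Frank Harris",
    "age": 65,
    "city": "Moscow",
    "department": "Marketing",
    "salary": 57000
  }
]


Original: 5 records with fields: name, age, city, department, salary
Keep: ['city', 'salary']
Drop: ['name', 'age', 'department']
Result: 5 records, 2 fields each

[
  {
    "city": "Dublin",
    "salary": 109000
  },
  {
    "city": "Sydney",
    "salary": 127000
  },
  {
    "city": "Dublin",
    "salary": 120000
  },
  {
    "city": "Beijing",
    "salary": 103000
  },
  {
    "city": "Moscow",
    "salary": 57000
  }
]


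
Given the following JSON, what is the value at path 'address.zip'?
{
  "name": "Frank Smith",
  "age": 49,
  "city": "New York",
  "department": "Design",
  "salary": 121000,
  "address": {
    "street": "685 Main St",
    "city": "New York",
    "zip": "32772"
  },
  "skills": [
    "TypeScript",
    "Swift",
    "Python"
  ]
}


Query: address.zip
Path: address -> zip
Value: 32772

32772


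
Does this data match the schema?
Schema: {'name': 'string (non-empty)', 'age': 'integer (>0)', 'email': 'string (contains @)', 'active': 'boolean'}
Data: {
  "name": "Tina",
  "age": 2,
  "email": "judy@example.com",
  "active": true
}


Validating each field against schema:
  name: OK (non-empty string)
  age: OK (positive integer)
  email: OK (string with @)
  active: OK (boolean)

Result: VALID

VALID


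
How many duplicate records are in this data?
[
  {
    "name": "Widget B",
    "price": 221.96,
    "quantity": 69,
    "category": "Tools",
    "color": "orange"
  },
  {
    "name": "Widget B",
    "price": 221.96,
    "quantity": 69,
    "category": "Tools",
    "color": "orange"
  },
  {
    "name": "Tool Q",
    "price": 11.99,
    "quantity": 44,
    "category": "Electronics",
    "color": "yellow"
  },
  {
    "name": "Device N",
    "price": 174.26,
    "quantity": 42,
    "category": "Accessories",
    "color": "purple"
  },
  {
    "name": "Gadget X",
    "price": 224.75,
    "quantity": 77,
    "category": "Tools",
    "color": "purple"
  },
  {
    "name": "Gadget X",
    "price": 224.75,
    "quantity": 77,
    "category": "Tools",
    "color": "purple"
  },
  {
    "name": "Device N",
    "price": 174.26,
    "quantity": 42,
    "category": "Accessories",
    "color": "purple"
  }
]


Checking 7 records for duplicates:

  Row 1: Widget B ($221.96, qty 69)
  Row 2: Widget B ($221.96, qty 69) <-- DUPLICATE
  Row 3: Tool Q ($11.99, qty 44)
  Row 4: Device N ($174.26, qty 42)
  Row 5: Gadget X ($224.75, qty 77)
  Row 6: Gadget X ($224.75, qty 77) <-- DUPLICATE
  Row 7: Device N ($174.26, qty 42) <-- DUPLICATE

Duplicates found: 3
Unique records: 4

3 duplicates, 4 unique


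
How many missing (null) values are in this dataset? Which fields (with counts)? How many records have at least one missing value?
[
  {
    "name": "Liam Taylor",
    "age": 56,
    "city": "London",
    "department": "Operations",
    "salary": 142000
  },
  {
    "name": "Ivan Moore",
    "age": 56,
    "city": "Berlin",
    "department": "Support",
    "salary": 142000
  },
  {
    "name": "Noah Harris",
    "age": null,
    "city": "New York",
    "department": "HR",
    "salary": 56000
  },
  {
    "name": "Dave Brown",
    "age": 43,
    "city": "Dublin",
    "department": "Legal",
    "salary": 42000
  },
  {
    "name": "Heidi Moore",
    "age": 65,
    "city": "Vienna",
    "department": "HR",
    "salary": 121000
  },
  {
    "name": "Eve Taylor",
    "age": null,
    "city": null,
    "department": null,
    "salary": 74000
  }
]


Checking for missing (null) values in 6 records:

  Liam Taylor: complete
  Ivan Moore: complete
  Noah Harris: age
  Dave Brown: complete
  Heidi Moore: complete
  Eve Taylor: age, city, department

Per field:
  name: 0 missing
  age: 2 missing
  city: 1 missing
  department: 1 missing
  salary: 0 missing

Total missing values: 4
Records with any missing: 2

4 missing values (age: 2, city: 1, department: 1); 2 incomplete records


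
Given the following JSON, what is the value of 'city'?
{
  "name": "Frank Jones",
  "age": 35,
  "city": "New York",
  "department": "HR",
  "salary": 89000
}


Looking up field 'city'
Value: New York

New York


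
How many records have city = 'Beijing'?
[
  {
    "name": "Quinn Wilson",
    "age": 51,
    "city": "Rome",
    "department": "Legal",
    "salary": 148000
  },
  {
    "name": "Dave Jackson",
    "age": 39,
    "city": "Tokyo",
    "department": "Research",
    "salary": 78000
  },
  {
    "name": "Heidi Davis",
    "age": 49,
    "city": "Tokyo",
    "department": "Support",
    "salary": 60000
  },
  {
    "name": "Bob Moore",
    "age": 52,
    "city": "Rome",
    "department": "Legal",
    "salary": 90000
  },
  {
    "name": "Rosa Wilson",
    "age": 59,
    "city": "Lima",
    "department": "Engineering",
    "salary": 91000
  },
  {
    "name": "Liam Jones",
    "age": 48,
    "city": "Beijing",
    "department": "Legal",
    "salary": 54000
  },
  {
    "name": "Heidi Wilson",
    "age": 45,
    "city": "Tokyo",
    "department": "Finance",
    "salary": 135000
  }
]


Data: 7 records
Condition: city = 'Beijing'

Checking each record:
  Quinn Wilson: Rome
  Dave Jackson: Tokyo
  Heidi Davis: Tokyo
  Bob Moore: Rome
  Rosa Wilson: Lima
  Liam Jones: Beijing MATCH
  Heidi Wilson: Tokyo

Count: 1

1


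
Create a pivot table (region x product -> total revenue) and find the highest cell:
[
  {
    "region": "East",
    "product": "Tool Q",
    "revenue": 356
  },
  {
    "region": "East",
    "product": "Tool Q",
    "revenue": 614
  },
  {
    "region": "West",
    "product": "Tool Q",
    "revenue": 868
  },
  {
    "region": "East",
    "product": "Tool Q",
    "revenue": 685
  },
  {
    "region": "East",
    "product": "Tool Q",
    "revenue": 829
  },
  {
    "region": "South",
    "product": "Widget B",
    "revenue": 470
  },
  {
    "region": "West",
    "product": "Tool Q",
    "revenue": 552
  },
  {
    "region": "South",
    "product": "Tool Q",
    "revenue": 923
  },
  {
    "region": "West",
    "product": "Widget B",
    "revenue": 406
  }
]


Pivot: region (rows) x product (columns) -> total revenue

     Tool Q        Widget B    
East          2484             0  
South          923           470  
West          1420           406  

Highest: East / Tool Q = $2484

East / Tool Q = $2484


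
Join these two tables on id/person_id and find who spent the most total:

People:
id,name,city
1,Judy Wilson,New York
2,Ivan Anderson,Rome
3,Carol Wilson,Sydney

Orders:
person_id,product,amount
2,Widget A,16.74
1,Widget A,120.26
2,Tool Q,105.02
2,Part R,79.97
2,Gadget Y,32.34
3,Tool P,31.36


Join on: people.id = orders.person_id

Joined rows:
  Ivan Anderson (Rome) bought Widget A for $16.74
  Judy Wilson (New York) bought Widget A for $120.26
  Ivan Anderson (Rome) bought Tool Q for $105.02
  Ivan Anderson (Rome) bought Part R for $79.97
  Ivan Anderson (Rome) bought Gadget Y for $32.34
  Carol Wilson (Sydney) bought Tool P for $31.36

Total per person:
  Ivan Anderson: $234.07
  Judy Wilson: $120.26
  Carol Wilson: $31.36

Top spender: Ivan Anderson ($234.07)

Ivan Anderson ($234.07)


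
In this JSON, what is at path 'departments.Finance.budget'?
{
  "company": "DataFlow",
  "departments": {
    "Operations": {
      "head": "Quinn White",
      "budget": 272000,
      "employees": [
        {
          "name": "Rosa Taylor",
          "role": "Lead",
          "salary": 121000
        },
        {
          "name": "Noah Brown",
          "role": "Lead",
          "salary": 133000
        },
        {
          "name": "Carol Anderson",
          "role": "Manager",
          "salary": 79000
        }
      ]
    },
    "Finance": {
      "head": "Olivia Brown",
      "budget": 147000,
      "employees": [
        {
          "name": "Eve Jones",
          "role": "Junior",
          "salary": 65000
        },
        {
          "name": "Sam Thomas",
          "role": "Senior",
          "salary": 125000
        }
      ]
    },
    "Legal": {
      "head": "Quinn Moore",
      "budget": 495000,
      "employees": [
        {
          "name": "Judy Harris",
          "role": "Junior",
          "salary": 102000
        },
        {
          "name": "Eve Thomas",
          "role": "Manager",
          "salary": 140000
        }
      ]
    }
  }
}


Path: departments.Finance.budget

Navigate:
  -> departments
  -> Finance
  -> budget = 147000

147000


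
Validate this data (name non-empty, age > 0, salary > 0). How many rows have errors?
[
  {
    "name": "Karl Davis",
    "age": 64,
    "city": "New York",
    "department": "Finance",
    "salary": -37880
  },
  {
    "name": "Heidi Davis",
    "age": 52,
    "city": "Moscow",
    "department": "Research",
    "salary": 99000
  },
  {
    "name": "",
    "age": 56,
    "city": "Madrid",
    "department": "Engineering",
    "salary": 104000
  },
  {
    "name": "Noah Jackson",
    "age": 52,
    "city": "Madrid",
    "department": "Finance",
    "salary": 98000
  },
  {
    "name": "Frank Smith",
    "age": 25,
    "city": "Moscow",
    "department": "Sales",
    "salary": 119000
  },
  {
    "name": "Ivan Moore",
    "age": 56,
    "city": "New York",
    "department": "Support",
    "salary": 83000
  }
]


Validating 6 records:
Rules: name non-empty, age > 0, salary > 0

  Row 1 (Karl Davis): negative salary: -37880
  Row 2 (Heidi Davis): OK
  Row 3 (???): empty name
  Row 4 (Noah Jackson): OK
  Row 5 (Frank Smith): OK
  Row 6 (Ivan Moore): OK

Total errors: 2

2 errors
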